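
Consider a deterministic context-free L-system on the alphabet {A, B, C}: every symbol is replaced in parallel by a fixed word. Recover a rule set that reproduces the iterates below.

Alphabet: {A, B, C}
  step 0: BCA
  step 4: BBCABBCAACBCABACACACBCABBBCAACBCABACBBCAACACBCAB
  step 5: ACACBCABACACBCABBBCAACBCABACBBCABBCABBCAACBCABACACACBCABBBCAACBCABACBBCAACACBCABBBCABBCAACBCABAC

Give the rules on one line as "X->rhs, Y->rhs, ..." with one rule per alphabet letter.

  step 4 ⇒ step 5: BBCABBCAACBCABACACACBCABBBCAACBCABACBBCAACACBCAB ⇒ AC·AC·BCA·B·AC·AC·BCA·B·B·BCA·AC·BCA·B·AC·B·BCA·B·BCA·B·BCA·AC·BCA·B·AC·AC·AC·BCA·B·B·BCA·AC·BCA·B·AC·B·BCA·AC·AC·BCA·B·B·BCA·B·BCA·AC·BCA·B·AC
    A ↦ B
    B ↦ AC
    C ↦ BCA

A->B, B->AC, C->BCA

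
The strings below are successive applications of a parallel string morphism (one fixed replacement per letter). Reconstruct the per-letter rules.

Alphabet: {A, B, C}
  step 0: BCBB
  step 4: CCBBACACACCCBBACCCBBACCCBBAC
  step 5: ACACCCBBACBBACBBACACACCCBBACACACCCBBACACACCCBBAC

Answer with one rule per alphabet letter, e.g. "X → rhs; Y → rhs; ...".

  step 4 ⇒ step 5: CCBBACACACCCBBACCCBBACCCBBAC ⇒ AC·AC·C·C·BB·AC·BB·AC·BB·AC·AC·AC·C·C·BB·AC·AC·AC·C·C·BB·AC·AC·AC·C·C·BB·AC
    A ↦ BB
    B ↦ C
    C ↦ AC

A->BB, B->C, C->AC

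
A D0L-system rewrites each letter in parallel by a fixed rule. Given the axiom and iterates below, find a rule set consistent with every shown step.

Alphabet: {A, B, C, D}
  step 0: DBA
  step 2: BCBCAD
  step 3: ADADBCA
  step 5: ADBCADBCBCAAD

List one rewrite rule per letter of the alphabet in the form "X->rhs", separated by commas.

  step 2 ⇒ step 3: BCBCAD ⇒ A·D·A·D·BC·A
    A ↦ BC
    B ↦ A
    C ↦ D
    D ↦ A

A->BC, B->A, C->D, D->A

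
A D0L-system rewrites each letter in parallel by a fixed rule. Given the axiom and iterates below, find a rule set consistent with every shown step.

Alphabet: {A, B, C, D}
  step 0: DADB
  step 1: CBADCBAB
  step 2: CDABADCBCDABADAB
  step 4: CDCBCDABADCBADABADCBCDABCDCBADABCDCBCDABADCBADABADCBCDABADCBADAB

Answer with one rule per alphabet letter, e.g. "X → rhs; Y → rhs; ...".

  step 1 ⇒ step 2: CBADCBAB ⇒ CD·AB·AD·CB·CD·AB·AD·AB
    A ↦ AD
    B ↦ AB
    C ↦ CD
    D ↦ CB

A->AD, B->AB, C->CD, D->CB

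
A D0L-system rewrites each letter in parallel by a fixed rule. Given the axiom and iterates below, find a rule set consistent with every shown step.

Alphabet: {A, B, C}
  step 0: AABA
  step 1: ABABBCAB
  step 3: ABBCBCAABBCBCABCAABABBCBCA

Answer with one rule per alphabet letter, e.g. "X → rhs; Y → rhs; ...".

  step 0 ⇒ step 1: AABA ⇒ AB·AB·BC·AB
    A ↦ AB
    B ↦ BC
    C ↦ A  (constrained at step 1)

A->AB, B->BC, C->A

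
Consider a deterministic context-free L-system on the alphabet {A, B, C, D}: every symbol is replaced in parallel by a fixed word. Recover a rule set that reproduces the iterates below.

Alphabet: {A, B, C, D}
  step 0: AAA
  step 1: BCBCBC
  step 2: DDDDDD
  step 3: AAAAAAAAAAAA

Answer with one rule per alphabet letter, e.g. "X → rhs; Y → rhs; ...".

  step 2 ⇒ step 3: DDDDDD ⇒ AA·AA·AA·AA·AA·AA
    D ↦ AA
  step 0 ⇒ step 1: AAA ⇒ BC·BC·BC
    A ↦ BC
  step 1 ⇒ step 2: BCBCBC ⇒ D·D·D·D·D·D
    B ↦ D
  step 1 ⇒ step 2: BCBCBC ⇒ D·D·D·D·D·D
    C ↦ D

A->BC, B->D, C->D, D->AA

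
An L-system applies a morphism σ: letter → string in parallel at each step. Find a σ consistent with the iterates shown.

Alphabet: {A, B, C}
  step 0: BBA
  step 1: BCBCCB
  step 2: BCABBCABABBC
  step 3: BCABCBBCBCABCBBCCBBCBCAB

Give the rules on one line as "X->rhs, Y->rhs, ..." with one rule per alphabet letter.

  step 2 ⇒ step 3: BCABBCABABBC ⇒ BC·AB·CB·BC·BC·AB·CB·BC·CB·BC·BC·AB
    A ↦ CB
    B ↦ BC
    C ↦ AB

A->CB, B->BC, C->AB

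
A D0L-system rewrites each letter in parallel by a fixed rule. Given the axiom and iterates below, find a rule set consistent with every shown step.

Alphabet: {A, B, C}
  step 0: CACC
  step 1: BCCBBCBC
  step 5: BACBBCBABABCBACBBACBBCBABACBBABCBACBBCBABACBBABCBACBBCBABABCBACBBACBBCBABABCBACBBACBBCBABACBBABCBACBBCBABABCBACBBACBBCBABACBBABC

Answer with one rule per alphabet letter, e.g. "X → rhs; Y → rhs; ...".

A->CB, B->BA, C->BC

  step 0 ⇒ step 1: CACC ⇒ BC·CB·BC·BC
    A ↦ CB
    C ↦ BC
    B ↦ BA  (constrained at step 1)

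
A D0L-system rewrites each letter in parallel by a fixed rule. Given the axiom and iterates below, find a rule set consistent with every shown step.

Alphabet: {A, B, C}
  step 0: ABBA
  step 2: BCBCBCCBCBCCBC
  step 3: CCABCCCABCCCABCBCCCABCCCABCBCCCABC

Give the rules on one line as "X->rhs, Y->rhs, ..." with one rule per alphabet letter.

  step 2 ⇒ step 3: BCBCBCCBCBCCBC ⇒ CCA·BC·CCA·BC·CCA·BC·BC·CCA·BC·CCA·BC·BC·CCA·BC
    B ↦ CCA
    C ↦ BC
    A ↦ C  (constrained at step 0)

A->C, B->CCA, C->BC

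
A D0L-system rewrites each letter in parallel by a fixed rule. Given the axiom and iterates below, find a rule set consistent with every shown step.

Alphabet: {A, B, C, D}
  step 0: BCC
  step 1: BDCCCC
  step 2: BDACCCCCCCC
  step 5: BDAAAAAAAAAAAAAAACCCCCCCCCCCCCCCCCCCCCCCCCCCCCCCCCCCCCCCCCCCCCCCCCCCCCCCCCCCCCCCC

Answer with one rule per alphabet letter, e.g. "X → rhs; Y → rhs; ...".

  step 1 ⇒ step 2: BDCCCC ⇒ BD·A·CC·CC·CC·CC
    B ↦ BD
    C ↦ CC
    D ↦ A
    A ↦ AA  (constrained at step 2)

A->AA, B->BD, C->CC, D->A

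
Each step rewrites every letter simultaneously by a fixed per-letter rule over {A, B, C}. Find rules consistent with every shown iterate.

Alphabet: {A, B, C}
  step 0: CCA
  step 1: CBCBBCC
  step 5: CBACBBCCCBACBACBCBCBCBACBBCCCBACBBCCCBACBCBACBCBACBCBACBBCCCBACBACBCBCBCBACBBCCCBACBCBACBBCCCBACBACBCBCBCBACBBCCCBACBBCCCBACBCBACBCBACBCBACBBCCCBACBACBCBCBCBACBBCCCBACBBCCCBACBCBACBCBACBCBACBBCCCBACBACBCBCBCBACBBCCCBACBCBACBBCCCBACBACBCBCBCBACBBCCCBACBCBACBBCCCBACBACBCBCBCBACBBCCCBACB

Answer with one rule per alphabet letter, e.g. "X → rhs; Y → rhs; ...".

A->BCC, B->ACB, C->CB

  step 0 ⇒ step 1: CCA ⇒ CB·CB·BCC
    A ↦ BCC
    C ↦ CB
    B ↦ ACB  (constrained at step 1)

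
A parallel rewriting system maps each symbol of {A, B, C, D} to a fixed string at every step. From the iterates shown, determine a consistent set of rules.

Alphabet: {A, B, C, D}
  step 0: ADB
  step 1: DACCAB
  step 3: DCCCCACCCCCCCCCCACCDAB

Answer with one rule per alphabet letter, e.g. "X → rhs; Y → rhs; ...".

  step 0 ⇒ step 1: ADB ⇒ D·ACC·AB
    A ↦ D
    B ↦ AB
    D ↦ ACC
    C ↦ CC  (constrained at step 1)

A->D, B->AB, C->CC, D->ACC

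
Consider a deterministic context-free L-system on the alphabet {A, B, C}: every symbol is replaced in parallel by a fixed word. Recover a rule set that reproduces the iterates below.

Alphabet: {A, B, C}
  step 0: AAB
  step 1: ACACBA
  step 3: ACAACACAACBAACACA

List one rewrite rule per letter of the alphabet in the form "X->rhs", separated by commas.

A->AC, B->BA, C->A

  step 0 ⇒ step 1: AAB ⇒ AC·AC·BA
    A ↦ AC
    B ↦ BA
    C ↦ A  (constrained at step 1)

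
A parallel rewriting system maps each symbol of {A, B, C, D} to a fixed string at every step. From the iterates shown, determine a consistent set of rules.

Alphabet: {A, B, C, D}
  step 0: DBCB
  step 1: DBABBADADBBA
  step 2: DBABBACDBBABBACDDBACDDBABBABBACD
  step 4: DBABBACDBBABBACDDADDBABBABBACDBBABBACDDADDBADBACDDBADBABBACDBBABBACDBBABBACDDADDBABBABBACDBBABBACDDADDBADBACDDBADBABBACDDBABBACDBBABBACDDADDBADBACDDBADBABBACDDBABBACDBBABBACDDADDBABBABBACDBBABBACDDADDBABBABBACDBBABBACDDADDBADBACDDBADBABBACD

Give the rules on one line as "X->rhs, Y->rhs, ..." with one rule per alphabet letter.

A->CD, B->BBA, C->DAD, D->DBA

  step 1 ⇒ step 2: DBABBADADBBA ⇒ DBA·BBA·CD·BBA·BBA·CD·DBA·CD·DBA·BBA·BBA·CD
    A ↦ CD
    B ↦ BBA
    D ↦ DBA
  step 0 ⇒ step 1: DBCB ⇒ DBA·BBA·DAD·BBA
    C ↦ DAD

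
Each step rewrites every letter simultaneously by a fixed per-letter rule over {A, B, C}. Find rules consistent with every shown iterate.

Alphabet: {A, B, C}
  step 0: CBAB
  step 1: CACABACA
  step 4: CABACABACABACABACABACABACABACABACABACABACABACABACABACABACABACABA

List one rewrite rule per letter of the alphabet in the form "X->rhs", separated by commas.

  step 0 ⇒ step 1: CBAB ⇒ CA·CA·BA·CA
    A ↦ BA
    B ↦ CA
    C ↦ CA

A->BA, B->CA, C->CA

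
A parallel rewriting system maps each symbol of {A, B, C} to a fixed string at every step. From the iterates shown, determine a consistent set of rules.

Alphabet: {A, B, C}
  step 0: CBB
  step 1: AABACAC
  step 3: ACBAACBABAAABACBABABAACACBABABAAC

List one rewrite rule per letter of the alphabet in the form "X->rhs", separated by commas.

  step 0 ⇒ step 1: CBB ⇒ AAB·AC·AC
    B ↦ AC
    C ↦ AAB
    A ↦ BA  (constrained at step 1)

A->BA, B->AC, C->AAB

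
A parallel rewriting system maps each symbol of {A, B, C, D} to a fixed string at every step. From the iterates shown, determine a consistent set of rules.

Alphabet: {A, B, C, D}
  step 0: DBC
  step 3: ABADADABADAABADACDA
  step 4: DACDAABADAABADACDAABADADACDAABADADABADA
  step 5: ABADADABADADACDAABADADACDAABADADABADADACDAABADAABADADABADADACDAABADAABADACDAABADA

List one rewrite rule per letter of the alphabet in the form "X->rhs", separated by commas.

  step 4 ⇒ step 5: DACDAABADAABADACDAABADADACDAABADADABADA ⇒ ABA·DA·D·ABA·DA·DA·C·DA·ABA·DA·DA·C·DA·ABA·DA·D·ABA·DA·DA·C·DA·ABA·DA·ABA·DA·D·ABA·DA·DA·C·DA·ABA·DA·ABA·DA·C·DA·ABA·DA
    A ↦ DA
    B ↦ C
    C ↦ D
    D ↦ ABA

A->DA, B->C, C->D, D->ABA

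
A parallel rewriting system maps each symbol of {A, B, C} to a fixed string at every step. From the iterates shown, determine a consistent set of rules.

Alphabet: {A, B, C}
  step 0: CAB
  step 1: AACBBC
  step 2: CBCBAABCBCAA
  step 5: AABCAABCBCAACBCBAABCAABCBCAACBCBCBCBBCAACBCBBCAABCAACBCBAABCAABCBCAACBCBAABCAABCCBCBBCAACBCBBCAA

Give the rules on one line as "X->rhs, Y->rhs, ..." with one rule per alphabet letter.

  step 1 ⇒ step 2: AACBBC ⇒ CB·CB·AA·BC·BC·AA
    A ↦ CB
    B ↦ BC
    C ↦ AA

A->CB, B->BC, C->AA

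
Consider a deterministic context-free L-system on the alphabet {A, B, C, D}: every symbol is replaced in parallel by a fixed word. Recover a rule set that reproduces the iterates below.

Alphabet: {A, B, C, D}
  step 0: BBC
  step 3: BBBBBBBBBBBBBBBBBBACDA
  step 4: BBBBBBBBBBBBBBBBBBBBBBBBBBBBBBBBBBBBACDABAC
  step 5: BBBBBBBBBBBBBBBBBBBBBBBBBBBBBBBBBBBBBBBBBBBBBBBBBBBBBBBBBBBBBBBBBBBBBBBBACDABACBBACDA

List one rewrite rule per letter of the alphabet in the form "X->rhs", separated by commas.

  step 4 ⇒ step 5: BBBBBBBBBBBBBBBBBBBBBBBBBBBBBBBBBBBBACDABAC ⇒ BB·BB·BB·BB·BB·BB·BB·BB·BB·BB·BB·BB·BB·BB·BB·BB·BB·BB·BB·BB·BB·BB·BB·BB·BB·BB·BB·BB·BB·BB·BB·BB·BB·BB·BB·BB·AC·DA·B·AC·BB·AC·DA
    A ↦ AC
    B ↦ BB
    C ↦ DA
    D ↦ B

A->AC, B->BB, C->DA, D->B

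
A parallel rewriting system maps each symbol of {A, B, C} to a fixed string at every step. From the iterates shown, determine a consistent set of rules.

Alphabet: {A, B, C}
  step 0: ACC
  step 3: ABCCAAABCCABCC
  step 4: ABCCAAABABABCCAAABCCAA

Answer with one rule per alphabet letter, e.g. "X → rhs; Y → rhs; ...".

A->AB, B->CC, C->A

  step 3 ⇒ step 4: ABCCAAABCCABCC ⇒ AB·CC·A·A·AB·AB·AB·CC·A·A·AB·CC·A·A
    A ↦ AB
    B ↦ CC
    C ↦ A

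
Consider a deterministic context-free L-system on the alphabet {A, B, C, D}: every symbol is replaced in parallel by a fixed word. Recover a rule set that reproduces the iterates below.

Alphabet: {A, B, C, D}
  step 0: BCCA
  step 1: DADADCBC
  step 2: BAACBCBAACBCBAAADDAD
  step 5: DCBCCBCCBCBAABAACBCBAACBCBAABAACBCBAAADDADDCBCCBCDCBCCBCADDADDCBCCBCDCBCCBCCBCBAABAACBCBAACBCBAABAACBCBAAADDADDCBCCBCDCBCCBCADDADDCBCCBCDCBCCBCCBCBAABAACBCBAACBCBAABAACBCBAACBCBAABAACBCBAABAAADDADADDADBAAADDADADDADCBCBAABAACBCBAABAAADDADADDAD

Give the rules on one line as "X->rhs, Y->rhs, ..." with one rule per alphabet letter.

  step 1 ⇒ step 2: DADADCBC ⇒ BAA·CBC·BAA·CBC·BAA·AD·D·AD
    A ↦ CBC
    B ↦ D
    C ↦ AD
    D ↦ BAA

A->CBC, B->D, C->AD, D->BAA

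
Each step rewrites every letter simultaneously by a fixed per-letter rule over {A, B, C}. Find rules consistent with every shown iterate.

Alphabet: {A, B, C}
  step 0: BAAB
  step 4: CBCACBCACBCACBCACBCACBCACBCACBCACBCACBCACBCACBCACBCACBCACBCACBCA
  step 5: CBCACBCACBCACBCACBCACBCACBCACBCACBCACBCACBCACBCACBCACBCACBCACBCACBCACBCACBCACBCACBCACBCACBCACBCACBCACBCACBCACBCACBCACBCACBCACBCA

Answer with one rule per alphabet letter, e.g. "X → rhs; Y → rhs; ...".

A->CA, B->CA, C->CB

  step 4 ⇒ step 5: CBCACBCACBCACBCACBCACBCACBCACBCACBCACBCACBCACBCACBCACBCACBCACBCA ⇒ CB·CA·CB·CA·CB·CA·CB·CA·CB·CA·CB·CA·CB·CA·CB·CA·CB·CA·CB·CA·CB·CA·CB·CA·CB·CA·CB·CA·CB·CA·CB·CA·CB·CA·CB·CA·CB·CA·CB·CA·CB·CA·CB·CA·CB·CA·CB·CA·CB·CA·CB·CA·CB·CA·CB·CA·CB·CA·CB·CA·CB·CA·CB·CA
    A ↦ CA
    B ↦ CA
    C ↦ CB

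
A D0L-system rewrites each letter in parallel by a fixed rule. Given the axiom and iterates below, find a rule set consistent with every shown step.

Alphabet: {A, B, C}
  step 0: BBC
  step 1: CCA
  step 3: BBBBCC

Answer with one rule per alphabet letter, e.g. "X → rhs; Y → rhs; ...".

  step 0 ⇒ step 1: BBC ⇒ C·C·A
    B ↦ C
    C ↦ A
    A ↦ BB  (constrained at step 1)

A->BB, B->C, C->A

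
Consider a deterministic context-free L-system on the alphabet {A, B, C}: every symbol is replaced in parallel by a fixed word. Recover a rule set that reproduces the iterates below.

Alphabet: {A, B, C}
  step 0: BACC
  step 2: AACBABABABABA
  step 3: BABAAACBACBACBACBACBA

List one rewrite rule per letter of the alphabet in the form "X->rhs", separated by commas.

  step 2 ⇒ step 3: AACBABABABABA ⇒ BA·BA·AA·C·BA·C·BA·C·BA·C·BA·C·BA
    A ↦ BA
    B ↦ C
    C ↦ AA

A->BA, B->C, C->AA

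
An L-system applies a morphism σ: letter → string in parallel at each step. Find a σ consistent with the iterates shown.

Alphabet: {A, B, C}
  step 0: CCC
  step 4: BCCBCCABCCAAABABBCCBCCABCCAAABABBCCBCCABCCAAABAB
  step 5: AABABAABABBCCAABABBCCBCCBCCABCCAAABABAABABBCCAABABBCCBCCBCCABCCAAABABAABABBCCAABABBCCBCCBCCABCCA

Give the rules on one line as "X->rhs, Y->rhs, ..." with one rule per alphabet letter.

  step 4 ⇒ step 5: BCCBCCABCCAAABABBCCBCCABCCAAABABBCCBCCABCCAAABAB ⇒ A·AB·AB·A·AB·AB·BCC·A·AB·AB·BCC·BCC·BCC·A·BCC·A·A·AB·AB·A·AB·AB·BCC·A·AB·AB·BCC·BCC·BCC·A·BCC·A·A·AB·AB·A·AB·AB·BCC·A·AB·AB·BCC·BCC·BCC·A·BCC·A
    A ↦ BCC
    B ↦ A
    C ↦ AB

A->BCC, B->A, C->AB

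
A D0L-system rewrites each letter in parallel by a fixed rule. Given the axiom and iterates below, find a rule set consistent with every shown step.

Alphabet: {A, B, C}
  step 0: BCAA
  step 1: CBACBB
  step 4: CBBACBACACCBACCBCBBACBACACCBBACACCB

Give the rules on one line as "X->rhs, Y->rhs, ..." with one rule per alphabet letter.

A->B, B->CB, C->AC

  step 0 ⇒ step 1: BCAA ⇒ CB·AC·B·B
    A ↦ B
    B ↦ CB
    C ↦ AC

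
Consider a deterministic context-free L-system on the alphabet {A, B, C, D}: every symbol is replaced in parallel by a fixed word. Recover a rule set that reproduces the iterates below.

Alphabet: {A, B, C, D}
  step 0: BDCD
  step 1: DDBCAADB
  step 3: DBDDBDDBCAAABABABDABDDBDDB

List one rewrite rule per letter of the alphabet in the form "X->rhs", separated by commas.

A->AB, B->D, C->CAA, D->DB

  step 0 ⇒ step 1: BDCD ⇒ D·DB·CAA·DB
    B ↦ D
    C ↦ CAA
    D ↦ DB
    A ↦ AB  (constrained at step 1)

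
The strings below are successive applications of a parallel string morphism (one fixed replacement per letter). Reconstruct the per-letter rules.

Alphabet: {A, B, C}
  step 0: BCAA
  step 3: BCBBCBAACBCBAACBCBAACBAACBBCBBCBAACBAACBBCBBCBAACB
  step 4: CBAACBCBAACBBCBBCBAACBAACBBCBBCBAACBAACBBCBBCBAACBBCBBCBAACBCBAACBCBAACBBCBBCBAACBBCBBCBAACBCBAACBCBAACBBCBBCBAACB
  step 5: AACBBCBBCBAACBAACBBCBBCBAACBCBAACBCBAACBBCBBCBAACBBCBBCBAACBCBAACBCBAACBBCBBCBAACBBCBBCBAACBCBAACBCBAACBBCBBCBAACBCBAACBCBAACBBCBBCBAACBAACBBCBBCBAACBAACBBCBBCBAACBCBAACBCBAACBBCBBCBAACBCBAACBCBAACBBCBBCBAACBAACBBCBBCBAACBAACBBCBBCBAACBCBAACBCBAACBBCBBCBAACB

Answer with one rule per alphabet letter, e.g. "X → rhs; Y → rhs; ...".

A->BCB, B->CB, C->AA

  step 4 ⇒ step 5: CBAACBCBAACBBCBBCBAACBAACBBCBBCBAACBAACBBCBBCBAACBBCBBCBAACBCBAACBCBAACBBCBBCBAACBBCBBCBAACBCBAACBCBAACBBCBBCBAACB ⇒ AA·CB·BCB·BCB·AA·CB·AA·CB·BCB·BCB·AA·CB·CB·AA·CB·CB·AA·CB·BCB·BCB·AA·CB·BCB·BCB·AA·CB·CB·AA·CB·CB·AA·CB·BCB·BCB·AA·CB·BCB·BCB·AA·CB·CB·AA·CB·CB·AA·CB·BCB·BCB·AA·CB·CB·AA·CB·CB·AA·CB·BCB·BCB·AA·CB·AA·CB·BCB·BCB·AA·CB·AA·CB·BCB·BCB·AA·CB·CB·AA·CB·CB·AA·CB·BCB·BCB·AA·CB·CB·AA·CB·CB·AA·CB·BCB·BCB·AA·CB·AA·CB·BCB·BCB·AA·CB·AA·CB·BCB·BCB·AA·CB·CB·AA·CB·CB·AA·CB·BCB·BCB·AA·CB
    A ↦ BCB
    B ↦ CB
    C ↦ AA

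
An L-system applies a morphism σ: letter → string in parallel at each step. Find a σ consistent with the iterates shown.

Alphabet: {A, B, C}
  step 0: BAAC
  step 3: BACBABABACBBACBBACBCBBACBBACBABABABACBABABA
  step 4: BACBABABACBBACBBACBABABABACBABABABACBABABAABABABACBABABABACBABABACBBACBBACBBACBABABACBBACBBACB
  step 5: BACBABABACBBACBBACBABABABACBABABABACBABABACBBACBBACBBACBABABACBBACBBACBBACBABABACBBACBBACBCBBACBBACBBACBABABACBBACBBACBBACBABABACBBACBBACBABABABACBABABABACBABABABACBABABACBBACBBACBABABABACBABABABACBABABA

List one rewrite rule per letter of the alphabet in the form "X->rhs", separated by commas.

  step 4 ⇒ step 5: BACBABABACBBACBBACBABABABACBABABABACBABABAABABABACBABABABACBABABACBBACBBACBBACBABABACBBACBBACB ⇒ BA·CB·ABA·BA·CB·BA·CB·BA·CB·ABA·BA·BA·CB·ABA·BA·BA·CB·ABA·BA·CB·BA·CB·BA·CB·BA·CB·ABA·BA·CB·BA·CB·BA·CB·BA·CB·ABA·BA·CB·BA·CB·BA·CB·CB·BA·CB·BA·CB·BA·CB·ABA·BA·CB·BA·CB·BA·CB·BA·CB·ABA·BA·CB·BA·CB·BA·CB·ABA·BA·BA·CB·ABA·BA·BA·CB·ABA·BA·BA·CB·ABA·BA·CB·BA·CB·BA·CB·ABA·BA·BA·CB·ABA·BA·BA·CB·ABA·BA
    A ↦ CB
    B ↦ BA
    C ↦ ABA

A->CB, B->BA, C->ABA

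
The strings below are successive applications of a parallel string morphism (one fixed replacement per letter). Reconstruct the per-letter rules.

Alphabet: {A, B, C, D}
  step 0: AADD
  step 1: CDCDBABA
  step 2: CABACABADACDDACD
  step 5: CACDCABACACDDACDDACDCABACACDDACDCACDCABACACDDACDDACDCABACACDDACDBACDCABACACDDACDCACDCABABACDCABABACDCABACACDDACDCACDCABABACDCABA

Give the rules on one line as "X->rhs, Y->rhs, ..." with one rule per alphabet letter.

A->CD, B->DA, C->CA, D->BA

  step 1 ⇒ step 2: CDCDBABA ⇒ CA·BA·CA·BA·DA·CD·DA·CD
    A ↦ CD
    B ↦ DA
    C ↦ CA
    D ↦ BA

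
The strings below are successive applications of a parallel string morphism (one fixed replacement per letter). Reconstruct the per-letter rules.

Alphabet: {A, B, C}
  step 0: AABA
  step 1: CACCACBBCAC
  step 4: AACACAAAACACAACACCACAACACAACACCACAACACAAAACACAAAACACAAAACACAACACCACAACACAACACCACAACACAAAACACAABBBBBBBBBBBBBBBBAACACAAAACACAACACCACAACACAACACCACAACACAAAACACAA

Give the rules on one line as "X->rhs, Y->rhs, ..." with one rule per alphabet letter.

  step 0 ⇒ step 1: AABA ⇒ CAC·CAC·BB·CAC
    A ↦ CAC
    B ↦ BB
    C ↦ AA  (constrained at step 1)

A->CAC, B->BB, C->AA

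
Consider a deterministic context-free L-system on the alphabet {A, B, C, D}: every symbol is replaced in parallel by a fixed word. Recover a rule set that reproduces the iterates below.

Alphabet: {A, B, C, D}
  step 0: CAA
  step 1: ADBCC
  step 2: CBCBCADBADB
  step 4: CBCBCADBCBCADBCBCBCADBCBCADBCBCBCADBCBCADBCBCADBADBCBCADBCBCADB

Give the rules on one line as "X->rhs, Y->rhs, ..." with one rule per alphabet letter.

A->C, B->CBC, C->ADB, D->B

  step 1 ⇒ step 2: ADBCC ⇒ C·B·CBC·ADB·ADB
    A ↦ C
    B ↦ CBC
    C ↦ ADB
    D ↦ B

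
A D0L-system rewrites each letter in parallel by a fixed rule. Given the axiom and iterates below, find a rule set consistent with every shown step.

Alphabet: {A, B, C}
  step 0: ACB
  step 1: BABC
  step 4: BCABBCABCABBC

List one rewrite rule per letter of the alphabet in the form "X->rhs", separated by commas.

  step 0 ⇒ step 1: ACB ⇒ B·A·BC
    A ↦ B
    B ↦ BC
    C ↦ A

A->B, B->BC, C->A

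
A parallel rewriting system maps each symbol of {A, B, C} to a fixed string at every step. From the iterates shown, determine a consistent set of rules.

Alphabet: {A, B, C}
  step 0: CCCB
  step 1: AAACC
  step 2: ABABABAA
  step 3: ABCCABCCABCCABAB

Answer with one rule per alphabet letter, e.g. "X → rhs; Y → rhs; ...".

A->AB, B->CC, C->A

  step 2 ⇒ step 3: ABABABAA ⇒ AB·CC·AB·CC·AB·CC·AB·AB
    A ↦ AB
    B ↦ CC
  step 0 ⇒ step 1: CCCB ⇒ A·A·A·CC
    C ↦ A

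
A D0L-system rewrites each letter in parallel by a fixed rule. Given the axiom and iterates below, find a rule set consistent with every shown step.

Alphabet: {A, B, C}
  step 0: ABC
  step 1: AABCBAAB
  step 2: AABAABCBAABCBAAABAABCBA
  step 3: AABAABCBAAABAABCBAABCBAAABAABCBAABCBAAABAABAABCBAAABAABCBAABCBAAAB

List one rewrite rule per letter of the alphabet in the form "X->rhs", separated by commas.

  step 2 ⇒ step 3: AABAABCBAABCBAAABAABCBA ⇒ AAB·AAB·CBA·AAB·AAB·CBA·AB·CBA·AAB·AAB·CBA·AB·CBA·AAB·AAB·AAB·CBA·AAB·AAB·CBA·AB·CBA·AAB
    A ↦ AAB
    B ↦ CBA
    C ↦ AB

A->AAB, B->CBA, C->AB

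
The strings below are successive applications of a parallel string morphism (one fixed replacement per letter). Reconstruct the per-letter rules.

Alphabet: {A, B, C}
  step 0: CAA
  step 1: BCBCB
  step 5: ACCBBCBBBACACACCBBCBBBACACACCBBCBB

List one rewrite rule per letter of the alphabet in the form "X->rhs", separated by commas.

  step 0 ⇒ step 1: CAA ⇒ B·CB·CB
    A ↦ CB
    C ↦ B
    B ↦ AC  (constrained at step 1)

A->CB, B->AC, C->B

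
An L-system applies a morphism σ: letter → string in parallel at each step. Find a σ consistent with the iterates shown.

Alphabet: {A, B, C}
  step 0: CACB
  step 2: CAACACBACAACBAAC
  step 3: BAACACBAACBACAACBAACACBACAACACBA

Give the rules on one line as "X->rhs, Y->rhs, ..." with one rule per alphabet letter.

  step 2 ⇒ step 3: CAACACBACAACBAAC ⇒ BA·AC·AC·BA·AC·BA·CA·AC·BA·AC·AC·BA·CA·AC·AC·BA
    A ↦ AC
    B ↦ CA
    C ↦ BA

A->AC, B->CA, C->BA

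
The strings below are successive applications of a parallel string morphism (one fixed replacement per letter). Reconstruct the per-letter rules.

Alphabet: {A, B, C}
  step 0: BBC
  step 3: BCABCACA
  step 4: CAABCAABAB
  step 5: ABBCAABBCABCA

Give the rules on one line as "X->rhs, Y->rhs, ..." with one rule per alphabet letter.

A->B, B->CA, C->A

  step 4 ⇒ step 5: CAABCAABAB ⇒ A·B·B·CA·A·B·B·CA·B·CA
    A ↦ B
    B ↦ CA
    C ↦ A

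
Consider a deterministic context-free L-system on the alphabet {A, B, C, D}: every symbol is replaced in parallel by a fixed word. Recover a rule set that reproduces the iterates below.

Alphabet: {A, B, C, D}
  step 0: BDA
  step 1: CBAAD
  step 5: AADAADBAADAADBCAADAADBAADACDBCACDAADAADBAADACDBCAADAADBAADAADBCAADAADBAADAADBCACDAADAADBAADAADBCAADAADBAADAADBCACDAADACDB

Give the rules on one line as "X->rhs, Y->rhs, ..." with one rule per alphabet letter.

A->AAD, B->C, C->ACD, D->B

  step 0 ⇒ step 1: BDA ⇒ C·B·AAD
    A ↦ AAD
    B ↦ C
    D ↦ B
    C ↦ ACD  (constrained at step 1)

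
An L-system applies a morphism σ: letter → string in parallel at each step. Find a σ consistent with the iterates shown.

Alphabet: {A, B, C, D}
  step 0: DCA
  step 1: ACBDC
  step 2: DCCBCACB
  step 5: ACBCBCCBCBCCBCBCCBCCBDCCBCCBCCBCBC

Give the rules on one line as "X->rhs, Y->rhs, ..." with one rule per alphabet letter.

  step 1 ⇒ step 2: ACBDC ⇒ DC·CB·C·A·CB
    A ↦ DC
    B ↦ C
    C ↦ CB
    D ↦ A

A->DC, B->C, C->CB, D->A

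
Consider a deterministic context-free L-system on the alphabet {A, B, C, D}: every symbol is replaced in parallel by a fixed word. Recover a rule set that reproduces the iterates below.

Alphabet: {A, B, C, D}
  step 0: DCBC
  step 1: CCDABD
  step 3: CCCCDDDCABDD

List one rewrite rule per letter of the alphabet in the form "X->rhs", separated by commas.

A->C, B->AB, C->D, D->CC

  step 0 ⇒ step 1: DCBC ⇒ CC·D·AB·D
    B ↦ AB
    C ↦ D
    D ↦ CC
    A ↦ C  (constrained at step 1)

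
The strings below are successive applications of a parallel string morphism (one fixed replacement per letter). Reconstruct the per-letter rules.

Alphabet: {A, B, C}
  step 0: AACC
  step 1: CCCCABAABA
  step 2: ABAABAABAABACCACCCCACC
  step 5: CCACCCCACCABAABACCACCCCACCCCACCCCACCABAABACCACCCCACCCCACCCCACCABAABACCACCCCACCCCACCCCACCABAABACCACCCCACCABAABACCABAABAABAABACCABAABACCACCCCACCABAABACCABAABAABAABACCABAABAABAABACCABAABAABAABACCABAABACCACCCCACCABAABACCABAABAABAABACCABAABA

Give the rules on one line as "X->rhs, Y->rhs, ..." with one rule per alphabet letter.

  step 1 ⇒ step 2: CCCCABAABA ⇒ ABA·ABA·ABA·ABA·CC·A·CC·CC·A·CC
    A ↦ CC
    B ↦ A
    C ↦ ABA

A->CC, B->A, C->ABA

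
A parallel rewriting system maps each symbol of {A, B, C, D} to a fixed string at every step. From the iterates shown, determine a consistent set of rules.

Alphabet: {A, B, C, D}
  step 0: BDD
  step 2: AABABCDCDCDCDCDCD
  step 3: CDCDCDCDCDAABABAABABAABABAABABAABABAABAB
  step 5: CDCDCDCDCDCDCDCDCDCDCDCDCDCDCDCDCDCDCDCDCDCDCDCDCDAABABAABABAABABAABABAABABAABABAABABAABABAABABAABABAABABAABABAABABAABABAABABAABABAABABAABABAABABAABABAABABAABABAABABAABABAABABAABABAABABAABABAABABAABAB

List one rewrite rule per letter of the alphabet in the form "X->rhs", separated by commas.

  step 2 ⇒ step 3: AABABCDCDCDCDCDCD ⇒ CD·CD·CD·CD·CD·AA·BAB·AA·BAB·AA·BAB·AA·BAB·AA·BAB·AA·BAB
    A ↦ CD
    B ↦ CD
    C ↦ AA
    D ↦ BAB

A->CD, B->CD, C->AA, D->BAB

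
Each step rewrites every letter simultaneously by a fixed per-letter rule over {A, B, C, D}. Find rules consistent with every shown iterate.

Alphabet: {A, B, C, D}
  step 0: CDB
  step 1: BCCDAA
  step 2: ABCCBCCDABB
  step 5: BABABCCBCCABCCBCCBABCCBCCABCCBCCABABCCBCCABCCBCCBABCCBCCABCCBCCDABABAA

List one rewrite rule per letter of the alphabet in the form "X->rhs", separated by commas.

A->B, B->A, C->BCC, D->DA

  step 1 ⇒ step 2: BCCDAA ⇒ A·BCC·BCC·DA·B·B
    A ↦ B
    B ↦ A
    C ↦ BCC
    D ↦ DA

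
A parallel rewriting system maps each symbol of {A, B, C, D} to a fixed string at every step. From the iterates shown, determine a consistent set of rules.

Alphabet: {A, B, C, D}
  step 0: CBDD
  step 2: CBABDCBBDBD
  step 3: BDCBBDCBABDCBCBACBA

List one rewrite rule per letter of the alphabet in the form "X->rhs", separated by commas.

  step 2 ⇒ step 3: CBABDCBBDBD ⇒ BD·CB·BD·CB·A·BD·CB·CB·A·CB·A
    A ↦ BD
    B ↦ CB
    C ↦ BD
    D ↦ A

A->BD, B->CB, C->BD, D->A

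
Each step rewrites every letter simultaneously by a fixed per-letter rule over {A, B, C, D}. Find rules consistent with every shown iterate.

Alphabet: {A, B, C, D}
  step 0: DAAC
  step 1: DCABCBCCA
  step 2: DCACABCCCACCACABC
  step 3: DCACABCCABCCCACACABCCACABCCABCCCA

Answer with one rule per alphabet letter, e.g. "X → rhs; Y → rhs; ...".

  step 2 ⇒ step 3: DCACABCCCACCACABC ⇒ DCA·CA·BC·CA·BC·C·CA·CA·CA·BC·CA·CA·BC·CA·BC·C·CA
    A ↦ BC
    B ↦ C
    C ↦ CA
    D ↦ DCA

A->BC, B->C, C->CA, D->DCA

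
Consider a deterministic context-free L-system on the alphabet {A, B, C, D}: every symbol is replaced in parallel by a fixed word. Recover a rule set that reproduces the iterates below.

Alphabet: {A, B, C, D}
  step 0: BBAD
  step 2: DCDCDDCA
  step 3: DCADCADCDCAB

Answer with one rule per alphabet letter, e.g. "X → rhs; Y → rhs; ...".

  step 2 ⇒ step 3: DCDCDDCA ⇒ DC·A·DC·A·DC·DC·A·B
    A ↦ B
    C ↦ A
    D ↦ DC
    B ↦ D  (constrained at step 0)

A->B, B->D, C->A, D->DC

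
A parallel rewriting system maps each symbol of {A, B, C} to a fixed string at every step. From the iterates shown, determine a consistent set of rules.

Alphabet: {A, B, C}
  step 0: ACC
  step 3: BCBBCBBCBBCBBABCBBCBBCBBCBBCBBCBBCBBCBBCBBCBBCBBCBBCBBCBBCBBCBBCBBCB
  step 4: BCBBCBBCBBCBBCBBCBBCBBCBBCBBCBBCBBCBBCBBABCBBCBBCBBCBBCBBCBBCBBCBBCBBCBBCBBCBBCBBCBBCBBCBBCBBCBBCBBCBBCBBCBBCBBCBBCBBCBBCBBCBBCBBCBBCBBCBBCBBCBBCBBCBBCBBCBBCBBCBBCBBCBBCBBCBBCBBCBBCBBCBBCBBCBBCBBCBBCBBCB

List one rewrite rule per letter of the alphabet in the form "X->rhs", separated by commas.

A->BA, B->BCB, C->BCB

  step 3 ⇒ step 4: BCBBCBBCBBCBBABCBBCBBCBBCBBCBBCBBCBBCBBCBBCBBCBBCBBCBBCBBCBBCBBCBBCB ⇒ BCB·BCB·BCB·BCB·BCB·BCB·BCB·BCB·BCB·BCB·BCB·BCB·BCB·BA·BCB·BCB·BCB·BCB·BCB·BCB·BCB·BCB·BCB·BCB·BCB·BCB·BCB·BCB·BCB·BCB·BCB·BCB·BCB·BCB·BCB·BCB·BCB·BCB·BCB·BCB·BCB·BCB·BCB·BCB·BCB·BCB·BCB·BCB·BCB·BCB·BCB·BCB·BCB·BCB·BCB·BCB·BCB·BCB·BCB·BCB·BCB·BCB·BCB·BCB·BCB·BCB·BCB·BCB
    A ↦ BA
    B ↦ BCB
    C ↦ BCB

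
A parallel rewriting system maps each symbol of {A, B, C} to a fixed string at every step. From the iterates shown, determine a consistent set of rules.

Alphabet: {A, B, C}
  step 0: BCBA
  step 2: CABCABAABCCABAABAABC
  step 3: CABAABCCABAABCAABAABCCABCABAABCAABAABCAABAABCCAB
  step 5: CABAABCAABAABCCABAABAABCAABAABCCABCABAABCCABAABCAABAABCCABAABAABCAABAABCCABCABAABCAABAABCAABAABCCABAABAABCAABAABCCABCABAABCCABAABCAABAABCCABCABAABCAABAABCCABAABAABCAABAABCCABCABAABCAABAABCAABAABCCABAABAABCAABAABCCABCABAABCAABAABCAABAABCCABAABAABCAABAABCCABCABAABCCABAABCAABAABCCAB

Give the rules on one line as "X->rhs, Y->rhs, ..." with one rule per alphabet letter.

  step 2 ⇒ step 3: CABCABAABCCABAABAABC ⇒ CAB·AAB·C·CAB·AAB·C·AAB·AAB·C·CAB·CAB·AAB·C·AAB·AAB·C·AAB·AAB·C·CAB
    A ↦ AAB
    B ↦ C
    C ↦ CAB

A->AAB, B->C, C->CAB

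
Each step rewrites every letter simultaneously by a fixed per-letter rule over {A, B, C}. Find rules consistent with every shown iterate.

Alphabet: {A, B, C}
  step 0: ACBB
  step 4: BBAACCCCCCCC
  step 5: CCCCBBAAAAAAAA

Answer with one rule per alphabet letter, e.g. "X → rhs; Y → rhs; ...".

  step 4 ⇒ step 5: BBAACCCCCCCC ⇒ CC·CC·B·B·A·A·A·A·A·A·A·A
    A ↦ B
    B ↦ CC
    C ↦ A

A->B, B->CC, C->A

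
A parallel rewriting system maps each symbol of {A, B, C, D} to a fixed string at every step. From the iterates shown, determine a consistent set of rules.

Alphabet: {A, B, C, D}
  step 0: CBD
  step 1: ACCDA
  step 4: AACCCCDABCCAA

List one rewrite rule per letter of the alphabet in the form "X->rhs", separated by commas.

A->B, B->CC, C->A, D->DA

  step 0 ⇒ step 1: CBD ⇒ A·CC·DA
    B ↦ CC
    C ↦ A
    D ↦ DA
    A ↦ B  (constrained at step 1)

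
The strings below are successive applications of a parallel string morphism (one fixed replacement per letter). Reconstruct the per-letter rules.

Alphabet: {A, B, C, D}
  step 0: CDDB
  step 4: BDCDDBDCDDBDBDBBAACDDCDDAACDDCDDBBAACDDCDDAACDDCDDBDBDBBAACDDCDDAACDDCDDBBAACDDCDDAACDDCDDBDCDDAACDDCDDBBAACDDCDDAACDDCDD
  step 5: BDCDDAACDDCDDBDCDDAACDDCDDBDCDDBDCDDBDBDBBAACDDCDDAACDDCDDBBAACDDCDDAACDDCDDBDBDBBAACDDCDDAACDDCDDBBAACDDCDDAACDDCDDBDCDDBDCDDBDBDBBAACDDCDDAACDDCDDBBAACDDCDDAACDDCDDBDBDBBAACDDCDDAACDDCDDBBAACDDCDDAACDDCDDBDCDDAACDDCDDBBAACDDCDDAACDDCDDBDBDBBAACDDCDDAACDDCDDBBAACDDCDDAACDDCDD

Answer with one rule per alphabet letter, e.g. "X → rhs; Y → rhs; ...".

A->B, B->BD, C->AA, D->CDD

  step 4 ⇒ step 5: BDCDDBDCDDBDBDBBAACDDCDDAACDDCDDBBAACDDCDDAACDDCDDBDBDBBAACDDCDDAACDDCDDBBAACDDCDDAACDDCDDBDCDDAACDDCDDBBAACDDCDDAACDDCDD ⇒ BD·CDD·AA·CDD·CDD·BD·CDD·AA·CDD·CDD·BD·CDD·BD·CDD·BD·BD·B·B·AA·CDD·CDD·AA·CDD·CDD·B·B·AA·CDD·CDD·AA·CDD·CDD·BD·BD·B·B·AA·CDD·CDD·AA·CDD·CDD·B·B·AA·CDD·CDD·AA·CDD·CDD·BD·CDD·BD·CDD·BD·BD·B·B·AA·CDD·CDD·AA·CDD·CDD·B·B·AA·CDD·CDD·AA·CDD·CDD·BD·BD·B·B·AA·CDD·CDD·AA·CDD·CDD·B·B·AA·CDD·CDD·AA·CDD·CDD·BD·CDD·AA·CDD·CDD·B·B·AA·CDD·CDD·AA·CDD·CDD·BD·BD·B·B·AA·CDD·CDD·AA·CDD·CDD·B·B·AA·CDD·CDD·AA·CDD·CDD
    A ↦ B
    B ↦ BD
    C ↦ AA
    D ↦ CDD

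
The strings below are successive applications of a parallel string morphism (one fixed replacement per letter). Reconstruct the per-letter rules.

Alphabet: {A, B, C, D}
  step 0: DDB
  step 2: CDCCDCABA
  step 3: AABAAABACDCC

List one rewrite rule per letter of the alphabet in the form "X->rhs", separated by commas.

  step 2 ⇒ step 3: CDCCDCABA ⇒ A·AB·A·A·AB·A·C·DC·C
    A ↦ C
    B ↦ DC
    C ↦ A
    D ↦ AB

A->C, B->DC, C->A, D->AB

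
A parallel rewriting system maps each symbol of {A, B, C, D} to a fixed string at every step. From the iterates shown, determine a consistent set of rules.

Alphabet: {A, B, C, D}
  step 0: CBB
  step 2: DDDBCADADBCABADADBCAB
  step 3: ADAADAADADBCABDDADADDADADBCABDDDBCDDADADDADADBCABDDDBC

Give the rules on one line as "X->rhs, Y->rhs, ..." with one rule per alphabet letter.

A->DD, B->DBC, C->AB, D->ADA

  step 2 ⇒ step 3: DDDBCADADBCABADADBCAB ⇒ ADA·ADA·ADA·DBC·AB·DD·ADA·DD·ADA·DBC·AB·DD·DBC·DD·ADA·DD·ADA·DBC·AB·DD·DBC
    A ↦ DD
    B ↦ DBC
    C ↦ AB
    D ↦ ADA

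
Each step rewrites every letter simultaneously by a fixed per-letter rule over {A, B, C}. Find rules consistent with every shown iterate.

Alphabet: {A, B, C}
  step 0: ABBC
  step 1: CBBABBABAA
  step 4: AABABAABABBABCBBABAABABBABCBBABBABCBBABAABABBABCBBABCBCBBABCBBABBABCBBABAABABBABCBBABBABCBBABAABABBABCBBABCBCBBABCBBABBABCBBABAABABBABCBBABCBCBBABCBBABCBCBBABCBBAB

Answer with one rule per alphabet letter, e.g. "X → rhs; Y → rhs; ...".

  step 0 ⇒ step 1: ABBC ⇒ CB·BAB·BAB·AA
    A ↦ CB
    B ↦ BAB
    C ↦ AA

A->CB, B->BAB, C->AA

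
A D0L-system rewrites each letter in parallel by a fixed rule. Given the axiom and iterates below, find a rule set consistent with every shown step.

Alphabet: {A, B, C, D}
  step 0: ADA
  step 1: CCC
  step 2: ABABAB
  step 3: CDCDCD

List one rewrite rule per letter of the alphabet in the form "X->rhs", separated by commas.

A->C, B->D, C->AB, D->C

  step 2 ⇒ step 3: ABABAB ⇒ C·D·C·D·C·D
    A ↦ C
    B ↦ D
  step 1 ⇒ step 2: CCC ⇒ AB·AB·AB
    C ↦ AB
  step 0 ⇒ step 1: ADA ⇒ C·C·C
    D ↦ C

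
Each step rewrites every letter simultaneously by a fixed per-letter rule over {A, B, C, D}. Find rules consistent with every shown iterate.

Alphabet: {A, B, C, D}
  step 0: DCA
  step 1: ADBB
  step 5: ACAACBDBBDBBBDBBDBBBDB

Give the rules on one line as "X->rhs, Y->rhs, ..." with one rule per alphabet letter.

A->B, B->AC, C->DB, D->A

  step 0 ⇒ step 1: DCA ⇒ A·DB·B
    A ↦ B
    C ↦ DB
    D ↦ A
    B ↦ AC  (constrained at step 1)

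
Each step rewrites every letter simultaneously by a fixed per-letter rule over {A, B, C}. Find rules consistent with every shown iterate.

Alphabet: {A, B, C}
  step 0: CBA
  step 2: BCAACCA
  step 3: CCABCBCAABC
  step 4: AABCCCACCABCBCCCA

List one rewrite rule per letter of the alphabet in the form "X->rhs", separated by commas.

A->BC, B->CC, C->A

  step 3 ⇒ step 4: CCABCBCAABC ⇒ A·A·BC·CC·A·CC·A·BC·BC·CC·A
    A ↦ BC
    B ↦ CC
    C ↦ A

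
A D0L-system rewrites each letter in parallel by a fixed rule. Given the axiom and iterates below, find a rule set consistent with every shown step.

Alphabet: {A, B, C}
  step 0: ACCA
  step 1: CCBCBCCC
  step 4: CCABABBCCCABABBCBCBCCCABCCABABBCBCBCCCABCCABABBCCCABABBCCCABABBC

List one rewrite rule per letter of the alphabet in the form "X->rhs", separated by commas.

  step 0 ⇒ step 1: ACCA ⇒ CC·BC·BC·CC
    A ↦ CC
    C ↦ BC
    B ↦ AB  (constrained at step 1)

A->CC, B->AB, C->BC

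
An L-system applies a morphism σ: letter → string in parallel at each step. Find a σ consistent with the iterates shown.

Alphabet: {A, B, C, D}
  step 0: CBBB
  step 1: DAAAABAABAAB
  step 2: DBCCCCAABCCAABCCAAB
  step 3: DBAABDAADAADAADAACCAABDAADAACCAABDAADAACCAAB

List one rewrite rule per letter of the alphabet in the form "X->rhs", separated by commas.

  step 2 ⇒ step 3: DBCCCCAABCCAABCCAAB ⇒ DB·AAB·DAA·DAA·DAA·DAA·C·C·AAB·DAA·DAA·C·C·AAB·DAA·DAA·C·C·AAB
    A ↦ C
    B ↦ AAB
    C ↦ DAA
    D ↦ DB

A->C, B->AAB, C->DAA, D->DB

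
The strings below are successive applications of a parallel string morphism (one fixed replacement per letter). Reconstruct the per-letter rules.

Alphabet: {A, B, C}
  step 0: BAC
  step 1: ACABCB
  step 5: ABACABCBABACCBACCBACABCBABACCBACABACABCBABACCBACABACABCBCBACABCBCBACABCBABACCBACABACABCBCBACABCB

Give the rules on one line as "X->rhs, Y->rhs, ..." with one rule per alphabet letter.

A->AB, B->AC, C->CB

  step 0 ⇒ step 1: BAC ⇒ AC·AB·CB
    A ↦ AB
    B ↦ AC
    C ↦ CB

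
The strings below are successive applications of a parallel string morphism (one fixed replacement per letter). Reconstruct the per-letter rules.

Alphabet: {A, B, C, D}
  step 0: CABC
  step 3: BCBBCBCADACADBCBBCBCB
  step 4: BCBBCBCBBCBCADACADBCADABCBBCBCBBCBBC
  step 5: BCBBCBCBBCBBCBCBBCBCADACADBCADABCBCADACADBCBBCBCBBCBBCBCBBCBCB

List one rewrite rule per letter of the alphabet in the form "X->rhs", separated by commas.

A->CAD, B->BC, C->B, D->A

  step 4 ⇒ step 5: BCBBCBCBBCBCADACADBCADABCBBCBCBBCBBC ⇒ BC·B·BC·BC·B·BC·B·BC·BC·B·BC·B·CAD·A·CAD·B·CAD·A·BC·B·CAD·A·CAD·BC·B·BC·BC·B·BC·B·BC·BC·B·BC·BC·B
    A ↦ CAD
    B ↦ BC
    C ↦ B
    D ↦ A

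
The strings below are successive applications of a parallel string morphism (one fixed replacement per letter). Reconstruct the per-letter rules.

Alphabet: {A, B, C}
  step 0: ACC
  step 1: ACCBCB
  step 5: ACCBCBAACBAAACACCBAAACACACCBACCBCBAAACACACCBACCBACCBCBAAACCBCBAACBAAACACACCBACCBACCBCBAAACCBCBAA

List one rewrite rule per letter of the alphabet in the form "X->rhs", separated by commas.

  step 0 ⇒ step 1: ACC ⇒ AC·CB·CB
    A ↦ AC
    C ↦ CB
    B ↦ AA  (constrained at step 1)

A->AC, B->AA, C->CB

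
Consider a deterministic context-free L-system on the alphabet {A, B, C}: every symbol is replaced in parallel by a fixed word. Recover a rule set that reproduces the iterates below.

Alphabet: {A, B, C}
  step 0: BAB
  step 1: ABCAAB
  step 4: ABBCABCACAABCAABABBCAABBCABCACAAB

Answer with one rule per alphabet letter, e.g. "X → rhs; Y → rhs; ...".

A->CA, B->AB, C->B

  step 0 ⇒ step 1: BAB ⇒ AB·CA·AB
    A ↦ CA
    B ↦ AB
    C ↦ B  (constrained at step 1)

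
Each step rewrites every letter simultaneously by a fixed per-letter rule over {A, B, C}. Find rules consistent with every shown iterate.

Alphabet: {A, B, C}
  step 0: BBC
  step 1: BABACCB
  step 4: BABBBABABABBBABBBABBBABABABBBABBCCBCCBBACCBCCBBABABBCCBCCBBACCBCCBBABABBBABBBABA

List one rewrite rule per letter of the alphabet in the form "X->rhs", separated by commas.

  step 0 ⇒ step 1: BBC ⇒ BA·BA·CCB
    B ↦ BA
    C ↦ CCB
    A ↦ BB  (constrained at step 1)

A->BB, B->BA, C->CCB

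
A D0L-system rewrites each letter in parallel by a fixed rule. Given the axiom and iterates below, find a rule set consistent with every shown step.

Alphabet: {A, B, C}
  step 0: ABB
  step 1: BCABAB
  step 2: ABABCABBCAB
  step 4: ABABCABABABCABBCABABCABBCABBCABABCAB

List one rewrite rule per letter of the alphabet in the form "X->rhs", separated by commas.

A->BC, B->AB, C->A

  step 1 ⇒ step 2: BCABAB ⇒ AB·A·BC·AB·BC·AB
    A ↦ BC
    B ↦ AB
    C ↦ A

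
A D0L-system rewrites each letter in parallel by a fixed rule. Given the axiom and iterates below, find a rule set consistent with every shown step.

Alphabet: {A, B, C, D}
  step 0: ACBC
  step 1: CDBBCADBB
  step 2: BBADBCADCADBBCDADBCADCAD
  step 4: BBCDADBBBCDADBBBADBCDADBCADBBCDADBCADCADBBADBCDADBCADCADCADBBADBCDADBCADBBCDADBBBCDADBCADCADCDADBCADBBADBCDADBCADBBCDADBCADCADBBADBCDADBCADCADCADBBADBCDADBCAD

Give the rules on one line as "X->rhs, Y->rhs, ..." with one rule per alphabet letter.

A->CD, B->CAD, C->BB, D->ADB

  step 1 ⇒ step 2: CDBBCADBB ⇒ BB·ADB·CAD·CAD·BB·CD·ADB·CAD·CAD
    A ↦ CD
    B ↦ CAD
    C ↦ BB
    D ↦ ADB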